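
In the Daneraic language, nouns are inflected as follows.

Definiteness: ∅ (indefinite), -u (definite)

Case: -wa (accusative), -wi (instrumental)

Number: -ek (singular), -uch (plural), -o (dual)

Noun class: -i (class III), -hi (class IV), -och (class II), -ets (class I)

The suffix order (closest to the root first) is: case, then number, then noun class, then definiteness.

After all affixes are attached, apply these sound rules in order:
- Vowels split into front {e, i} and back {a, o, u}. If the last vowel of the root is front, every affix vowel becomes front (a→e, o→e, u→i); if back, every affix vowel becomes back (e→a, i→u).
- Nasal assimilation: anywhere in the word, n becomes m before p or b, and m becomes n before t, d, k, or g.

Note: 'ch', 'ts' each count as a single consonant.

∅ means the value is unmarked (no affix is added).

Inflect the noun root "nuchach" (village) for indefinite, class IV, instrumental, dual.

Attach case instrumental -wi → nuchachwi.
Attach number dual -o → nuchachwio.
Attach noun class class IV -hi → nuchachwiohi.
definiteness = indefinite: zero marking, form stays nuchachwiohi.
Apply vowel harmony: nuchachwiohi → nuchachwuohu.
Nasal assimilation: no change.

nuchachwuohu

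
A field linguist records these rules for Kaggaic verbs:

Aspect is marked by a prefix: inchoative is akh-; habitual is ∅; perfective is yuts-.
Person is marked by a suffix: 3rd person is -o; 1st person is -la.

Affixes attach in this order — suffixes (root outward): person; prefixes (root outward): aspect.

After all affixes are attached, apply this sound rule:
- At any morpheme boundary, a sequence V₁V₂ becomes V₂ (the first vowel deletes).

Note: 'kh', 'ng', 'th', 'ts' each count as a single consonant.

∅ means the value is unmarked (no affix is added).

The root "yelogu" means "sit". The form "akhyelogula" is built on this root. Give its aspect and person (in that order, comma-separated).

Segment: akh-yelogu-la.
aspect: akh- → inchoative.
person: -la → 1st person.

inchoative, 1st person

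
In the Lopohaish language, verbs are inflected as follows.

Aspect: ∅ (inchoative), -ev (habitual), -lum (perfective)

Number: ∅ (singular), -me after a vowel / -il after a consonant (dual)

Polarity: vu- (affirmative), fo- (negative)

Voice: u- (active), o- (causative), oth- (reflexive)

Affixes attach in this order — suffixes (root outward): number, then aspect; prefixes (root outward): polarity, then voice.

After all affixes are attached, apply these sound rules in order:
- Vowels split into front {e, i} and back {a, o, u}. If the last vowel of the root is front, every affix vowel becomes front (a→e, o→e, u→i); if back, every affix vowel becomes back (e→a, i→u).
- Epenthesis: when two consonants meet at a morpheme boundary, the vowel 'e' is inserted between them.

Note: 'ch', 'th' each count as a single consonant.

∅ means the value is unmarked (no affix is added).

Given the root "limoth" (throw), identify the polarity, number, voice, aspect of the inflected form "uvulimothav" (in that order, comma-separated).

Segment: u-vu-limoth-ev.
polarity: vu- → affirmative.
number: ∅ → singular.
voice: u- → active.
aspect: -ev → habitual.

affirmative, singular, active, habitual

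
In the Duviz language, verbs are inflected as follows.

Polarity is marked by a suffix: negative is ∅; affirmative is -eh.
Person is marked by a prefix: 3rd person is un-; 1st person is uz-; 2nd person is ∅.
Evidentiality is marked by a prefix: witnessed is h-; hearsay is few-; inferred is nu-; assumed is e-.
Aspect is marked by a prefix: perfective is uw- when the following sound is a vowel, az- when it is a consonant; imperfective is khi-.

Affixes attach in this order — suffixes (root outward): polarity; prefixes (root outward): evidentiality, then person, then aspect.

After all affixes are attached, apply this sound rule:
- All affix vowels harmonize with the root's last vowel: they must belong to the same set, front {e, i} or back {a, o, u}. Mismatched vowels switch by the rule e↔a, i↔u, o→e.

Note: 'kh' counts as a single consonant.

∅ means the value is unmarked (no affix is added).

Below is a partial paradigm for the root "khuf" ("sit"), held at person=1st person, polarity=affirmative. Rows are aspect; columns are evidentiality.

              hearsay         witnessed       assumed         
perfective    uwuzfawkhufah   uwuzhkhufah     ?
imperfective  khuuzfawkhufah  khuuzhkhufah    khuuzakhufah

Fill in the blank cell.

Attach evidentiality assumed e- → ekhuf.
Attach person 1st person uz- → uzekhuf.
Attach aspect perfective uw- (before vowel 'u') → uwuzekhuf.
Attach polarity affirmative -eh → uwuzekhufeh.
Apply vowel harmony: uwuzekhufeh → uwuzakhufah.

uwuzakhufah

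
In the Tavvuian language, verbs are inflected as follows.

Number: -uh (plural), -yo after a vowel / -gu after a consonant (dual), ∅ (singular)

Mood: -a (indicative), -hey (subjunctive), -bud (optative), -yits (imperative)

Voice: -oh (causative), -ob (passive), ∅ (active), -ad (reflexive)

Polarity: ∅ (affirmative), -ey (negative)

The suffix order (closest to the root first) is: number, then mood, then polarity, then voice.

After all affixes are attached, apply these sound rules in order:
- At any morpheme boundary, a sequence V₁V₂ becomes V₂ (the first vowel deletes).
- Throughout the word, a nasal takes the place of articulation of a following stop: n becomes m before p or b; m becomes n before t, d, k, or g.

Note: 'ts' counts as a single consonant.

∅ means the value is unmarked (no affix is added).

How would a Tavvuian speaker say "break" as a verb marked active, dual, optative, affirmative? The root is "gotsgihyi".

gotsgihyiyobud

Attach number dual -yo (after vowel 'i') → gotsgihyiyo.
Attach mood optative -bud → gotsgihyiyobud.
polarity = affirmative: zero marking, form stays gotsgihyiyobud.
voice = active: zero marking, form stays gotsgihyiyobud.
Vowel deletion: no change.
Nasal assimilation: no change.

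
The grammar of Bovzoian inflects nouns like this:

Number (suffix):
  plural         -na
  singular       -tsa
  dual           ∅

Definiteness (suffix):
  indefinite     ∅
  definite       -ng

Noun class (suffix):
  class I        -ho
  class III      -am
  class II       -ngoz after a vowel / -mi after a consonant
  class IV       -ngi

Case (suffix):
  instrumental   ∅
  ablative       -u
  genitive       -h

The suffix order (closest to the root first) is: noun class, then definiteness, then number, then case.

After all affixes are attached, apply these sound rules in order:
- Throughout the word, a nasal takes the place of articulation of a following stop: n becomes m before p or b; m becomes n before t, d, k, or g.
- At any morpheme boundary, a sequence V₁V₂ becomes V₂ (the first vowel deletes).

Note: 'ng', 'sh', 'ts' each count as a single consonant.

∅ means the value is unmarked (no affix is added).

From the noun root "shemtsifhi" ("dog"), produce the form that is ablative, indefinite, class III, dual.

Attach noun class class III -am → shemtsifhiam.
definiteness = indefinite: zero marking, form stays shemtsifhiam.
number = dual: zero marking, form stays shemtsifhiam.
Attach case ablative -u → shemtsifhiamu.
Nasal assimilation: no change.
Apply vowel deletion: shemtsifhiamu → shemtsifhamu.

shemtsifhamu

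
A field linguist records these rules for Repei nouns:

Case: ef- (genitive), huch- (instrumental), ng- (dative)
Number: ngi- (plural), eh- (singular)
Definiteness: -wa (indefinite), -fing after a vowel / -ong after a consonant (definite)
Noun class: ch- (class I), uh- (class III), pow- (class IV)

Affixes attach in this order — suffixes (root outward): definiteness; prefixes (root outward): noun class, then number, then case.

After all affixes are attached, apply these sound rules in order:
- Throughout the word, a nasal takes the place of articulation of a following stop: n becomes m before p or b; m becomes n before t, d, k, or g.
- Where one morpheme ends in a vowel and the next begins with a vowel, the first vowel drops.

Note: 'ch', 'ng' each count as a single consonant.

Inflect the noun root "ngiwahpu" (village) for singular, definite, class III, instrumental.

Attach noun class class III uh- → uhngiwahpu.
Attach number singular eh- → ehuhngiwahpu.
Attach case instrumental huch- → huchehuhngiwahpu.
Attach definiteness definite -fing (after vowel 'u') → huchehuhngiwahpufing.
Nasal assimilation: no change.
Vowel deletion: no change.

huchehuhngiwahpufing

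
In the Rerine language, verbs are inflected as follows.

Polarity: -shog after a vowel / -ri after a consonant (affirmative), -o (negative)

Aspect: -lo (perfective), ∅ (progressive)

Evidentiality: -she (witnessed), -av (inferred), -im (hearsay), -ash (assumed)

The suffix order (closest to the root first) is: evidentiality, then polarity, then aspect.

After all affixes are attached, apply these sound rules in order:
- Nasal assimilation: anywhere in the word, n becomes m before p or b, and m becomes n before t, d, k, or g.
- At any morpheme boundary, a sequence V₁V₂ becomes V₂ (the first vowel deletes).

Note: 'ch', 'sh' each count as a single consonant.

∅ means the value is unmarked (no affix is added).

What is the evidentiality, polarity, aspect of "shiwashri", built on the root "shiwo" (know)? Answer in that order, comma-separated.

assumed, affirmative, progressive

Segment: shiwo-ash-ri.
evidentiality: -ash → assumed.
polarity: -shog/ri → affirmative.
aspect: ∅ → progressive.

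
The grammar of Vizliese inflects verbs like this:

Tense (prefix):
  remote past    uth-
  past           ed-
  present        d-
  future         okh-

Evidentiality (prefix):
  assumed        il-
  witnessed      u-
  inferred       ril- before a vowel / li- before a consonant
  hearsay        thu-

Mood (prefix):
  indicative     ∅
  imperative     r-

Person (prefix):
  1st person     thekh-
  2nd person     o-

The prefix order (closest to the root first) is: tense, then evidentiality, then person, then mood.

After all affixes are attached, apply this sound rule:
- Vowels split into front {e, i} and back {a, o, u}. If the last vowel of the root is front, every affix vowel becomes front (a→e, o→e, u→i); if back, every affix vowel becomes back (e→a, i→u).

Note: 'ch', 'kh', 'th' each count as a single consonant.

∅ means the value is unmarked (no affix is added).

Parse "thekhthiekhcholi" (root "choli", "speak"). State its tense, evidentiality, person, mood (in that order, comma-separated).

Segment: thekh-thu-okh-choli.
tense: okh- → future.
evidentiality: thu- → hearsay.
person: thekh- → 1st person.
mood: ∅ → indicative.

future, hearsay, 1st person, indicative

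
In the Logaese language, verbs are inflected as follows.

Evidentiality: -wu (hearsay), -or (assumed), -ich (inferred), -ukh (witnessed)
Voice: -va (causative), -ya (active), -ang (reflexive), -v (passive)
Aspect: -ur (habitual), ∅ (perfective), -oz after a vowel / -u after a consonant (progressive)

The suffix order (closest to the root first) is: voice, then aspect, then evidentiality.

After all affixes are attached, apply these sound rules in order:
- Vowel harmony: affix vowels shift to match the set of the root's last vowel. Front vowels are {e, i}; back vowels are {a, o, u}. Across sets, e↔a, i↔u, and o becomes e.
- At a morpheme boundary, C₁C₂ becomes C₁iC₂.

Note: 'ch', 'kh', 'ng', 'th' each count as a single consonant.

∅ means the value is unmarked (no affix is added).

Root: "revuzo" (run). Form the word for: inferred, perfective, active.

Attach voice active -ya → revuzoya.
aspect = perfective: zero marking, form stays revuzoya.
Attach evidentiality inferred -ich → revuzoyaich.
Apply vowel harmony: revuzoyaich → revuzoyauch.
Epenthesis: no change.

revuzoyauch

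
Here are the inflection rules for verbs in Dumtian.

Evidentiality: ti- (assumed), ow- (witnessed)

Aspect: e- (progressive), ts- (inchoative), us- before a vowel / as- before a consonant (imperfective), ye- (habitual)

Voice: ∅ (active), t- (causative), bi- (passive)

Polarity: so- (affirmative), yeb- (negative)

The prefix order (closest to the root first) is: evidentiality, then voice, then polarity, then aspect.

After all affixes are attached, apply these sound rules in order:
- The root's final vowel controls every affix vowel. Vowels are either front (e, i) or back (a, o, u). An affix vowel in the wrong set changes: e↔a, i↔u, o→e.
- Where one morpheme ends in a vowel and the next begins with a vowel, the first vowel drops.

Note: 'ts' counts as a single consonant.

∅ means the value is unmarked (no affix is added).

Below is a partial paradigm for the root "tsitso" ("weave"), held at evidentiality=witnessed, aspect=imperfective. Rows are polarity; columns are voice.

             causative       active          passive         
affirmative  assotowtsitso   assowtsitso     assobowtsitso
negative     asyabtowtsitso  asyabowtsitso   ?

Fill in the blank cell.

Attach evidentiality witnessed ow- → owtsitso.
Attach voice passive bi- → biowtsitso.
Attach polarity negative yeb- → yebbiowtsitso.
Attach aspect imperfective as- (before consonant 'y') → asyebbiowtsitso.
Apply vowel harmony: asyebbiowtsitso → asyabbuowtsitso.
Apply vowel deletion: asyabbuowtsitso → asyabbowtsitso.

asyabbowtsitso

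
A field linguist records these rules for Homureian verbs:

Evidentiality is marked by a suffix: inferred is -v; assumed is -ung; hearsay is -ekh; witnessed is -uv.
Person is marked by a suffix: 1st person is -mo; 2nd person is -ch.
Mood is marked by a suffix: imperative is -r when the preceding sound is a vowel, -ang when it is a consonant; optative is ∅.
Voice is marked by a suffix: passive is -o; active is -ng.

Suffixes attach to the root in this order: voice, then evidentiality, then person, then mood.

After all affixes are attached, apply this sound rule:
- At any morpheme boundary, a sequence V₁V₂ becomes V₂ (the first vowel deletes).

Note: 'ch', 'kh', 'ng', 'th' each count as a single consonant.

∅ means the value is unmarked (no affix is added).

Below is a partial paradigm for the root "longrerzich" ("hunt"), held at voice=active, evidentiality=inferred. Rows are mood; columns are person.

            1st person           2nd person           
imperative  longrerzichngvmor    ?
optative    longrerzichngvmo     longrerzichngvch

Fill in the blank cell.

longrerzichngvchang

Attach voice active -ng → longrerzichng.
Attach evidentiality inferred -v → longrerzichngv.
Attach person 2nd person -ch → longrerzichngvch.
Attach mood imperative -ang (after consonant 'ch') → longrerzichngvchang.
Vowel deletion: no change.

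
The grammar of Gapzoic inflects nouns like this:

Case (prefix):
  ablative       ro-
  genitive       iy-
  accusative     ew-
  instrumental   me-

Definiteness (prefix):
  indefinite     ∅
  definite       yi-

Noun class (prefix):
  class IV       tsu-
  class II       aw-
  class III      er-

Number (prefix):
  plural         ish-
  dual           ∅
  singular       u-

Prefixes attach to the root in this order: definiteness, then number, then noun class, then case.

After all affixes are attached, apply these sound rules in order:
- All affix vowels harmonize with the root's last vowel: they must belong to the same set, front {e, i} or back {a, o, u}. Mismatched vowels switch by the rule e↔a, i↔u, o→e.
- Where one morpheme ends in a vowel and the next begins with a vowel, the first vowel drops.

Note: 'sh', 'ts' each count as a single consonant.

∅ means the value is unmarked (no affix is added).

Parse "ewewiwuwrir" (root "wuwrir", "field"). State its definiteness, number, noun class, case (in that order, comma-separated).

indefinite, singular, class II, accusative

Segment: ew-aw-u-wuwrir.
definiteness: ∅ → indefinite.
number: u- → singular.
noun class: aw- → class II.
case: ew- → accusative.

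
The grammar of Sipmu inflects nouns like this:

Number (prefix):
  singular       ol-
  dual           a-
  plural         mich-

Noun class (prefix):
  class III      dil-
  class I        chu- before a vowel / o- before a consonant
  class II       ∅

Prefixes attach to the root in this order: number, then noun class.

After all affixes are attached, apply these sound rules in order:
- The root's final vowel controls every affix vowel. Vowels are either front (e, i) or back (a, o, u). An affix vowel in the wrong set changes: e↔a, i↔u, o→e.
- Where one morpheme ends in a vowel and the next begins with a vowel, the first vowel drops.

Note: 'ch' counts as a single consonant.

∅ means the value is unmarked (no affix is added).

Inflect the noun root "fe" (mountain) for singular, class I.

Attach number singular ol- → olfe.
Attach noun class class I chu- (before vowel 'o') → chuolfe.
Apply vowel harmony: chuolfe → chielfe.
Apply vowel deletion: chielfe → chelfe.

chelfe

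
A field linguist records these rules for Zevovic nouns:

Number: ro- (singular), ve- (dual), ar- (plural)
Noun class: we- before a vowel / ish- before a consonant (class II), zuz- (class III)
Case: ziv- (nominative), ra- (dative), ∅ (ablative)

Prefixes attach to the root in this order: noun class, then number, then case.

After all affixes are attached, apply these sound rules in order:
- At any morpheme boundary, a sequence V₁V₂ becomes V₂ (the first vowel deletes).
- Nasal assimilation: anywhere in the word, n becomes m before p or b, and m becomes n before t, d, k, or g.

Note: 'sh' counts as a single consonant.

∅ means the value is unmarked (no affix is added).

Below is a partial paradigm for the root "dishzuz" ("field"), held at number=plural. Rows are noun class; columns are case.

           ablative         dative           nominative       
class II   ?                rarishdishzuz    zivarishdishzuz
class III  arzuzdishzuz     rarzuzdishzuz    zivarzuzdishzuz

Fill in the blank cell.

Attach noun class class II ish- (before consonant 'd') → ishdishzuz.
Attach number plural ar- → arishdishzuz.
case = ablative: zero marking, form stays arishdishzuz.
Vowel deletion: no change.
Nasal assimilation: no change.

arishdishzuz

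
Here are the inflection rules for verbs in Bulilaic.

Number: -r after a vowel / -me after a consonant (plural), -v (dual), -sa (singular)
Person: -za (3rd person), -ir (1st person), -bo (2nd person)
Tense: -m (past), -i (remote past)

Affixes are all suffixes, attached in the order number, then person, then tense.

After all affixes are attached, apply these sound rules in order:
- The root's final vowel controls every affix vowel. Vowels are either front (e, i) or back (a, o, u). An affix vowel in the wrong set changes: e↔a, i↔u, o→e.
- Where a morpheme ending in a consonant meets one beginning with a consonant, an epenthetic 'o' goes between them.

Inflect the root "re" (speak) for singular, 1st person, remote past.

reseiri

Attach number singular -sa → resa.
Attach person 1st person -ir → resair.
Attach tense remote past -i → resairi.
Apply vowel harmony: resairi → reseiri.
Epenthesis: no change.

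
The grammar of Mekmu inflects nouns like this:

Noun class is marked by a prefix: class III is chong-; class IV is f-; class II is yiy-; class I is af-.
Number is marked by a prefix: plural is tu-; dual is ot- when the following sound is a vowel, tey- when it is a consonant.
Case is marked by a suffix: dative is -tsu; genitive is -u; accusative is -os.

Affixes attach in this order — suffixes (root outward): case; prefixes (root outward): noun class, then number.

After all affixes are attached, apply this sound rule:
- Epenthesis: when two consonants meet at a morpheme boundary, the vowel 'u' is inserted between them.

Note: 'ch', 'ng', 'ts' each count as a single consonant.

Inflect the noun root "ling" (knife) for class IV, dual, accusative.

teyufulingos

Attach case accusative -os → lingos.
Attach noun class class IV f- → flingos.
Attach number dual tey- (before consonant 'f') → teyflingos.
Apply epenthesis: teyflingos → teyufulingos.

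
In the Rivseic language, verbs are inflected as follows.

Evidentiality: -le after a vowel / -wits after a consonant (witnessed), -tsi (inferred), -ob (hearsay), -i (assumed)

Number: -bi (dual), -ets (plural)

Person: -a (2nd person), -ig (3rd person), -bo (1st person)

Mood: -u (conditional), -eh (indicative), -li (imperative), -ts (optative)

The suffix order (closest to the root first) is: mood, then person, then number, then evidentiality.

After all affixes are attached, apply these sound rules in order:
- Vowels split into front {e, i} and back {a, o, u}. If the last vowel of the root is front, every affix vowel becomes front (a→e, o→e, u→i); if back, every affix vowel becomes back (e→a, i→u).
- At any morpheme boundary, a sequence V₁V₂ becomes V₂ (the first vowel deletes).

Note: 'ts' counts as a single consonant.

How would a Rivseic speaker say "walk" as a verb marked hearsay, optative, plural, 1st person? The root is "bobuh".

Attach mood optative -ts → bobuhts.
Attach person 1st person -bo → bobuhtsbo.
Attach number plural -ets → bobuhtsboets.
Attach evidentiality hearsay -ob → bobuhtsboetsob.
Apply vowel harmony: bobuhtsboetsob → bobuhtsboatsob.
Apply vowel deletion: bobuhtsboatsob → bobuhtsbatsob.

bobuhtsbatsob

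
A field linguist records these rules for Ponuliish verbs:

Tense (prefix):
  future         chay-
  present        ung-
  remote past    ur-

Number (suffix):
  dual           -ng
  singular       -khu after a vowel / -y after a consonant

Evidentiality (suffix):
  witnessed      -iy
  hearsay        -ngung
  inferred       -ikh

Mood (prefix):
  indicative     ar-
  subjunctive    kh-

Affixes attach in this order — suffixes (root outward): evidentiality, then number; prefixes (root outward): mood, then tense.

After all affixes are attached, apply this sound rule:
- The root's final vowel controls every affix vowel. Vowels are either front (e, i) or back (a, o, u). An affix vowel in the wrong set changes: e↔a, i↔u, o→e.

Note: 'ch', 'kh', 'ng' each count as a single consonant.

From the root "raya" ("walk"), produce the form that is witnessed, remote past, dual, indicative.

Attach evidentiality witnessed -iy → rayaiy.
Attach number dual -ng → rayaiyng.
Attach mood indicative ar- → arrayaiyng.
Attach tense remote past ur- → urarrayaiyng.
Apply vowel harmony: urarrayaiyng → urarrayauyng.

urarrayauyng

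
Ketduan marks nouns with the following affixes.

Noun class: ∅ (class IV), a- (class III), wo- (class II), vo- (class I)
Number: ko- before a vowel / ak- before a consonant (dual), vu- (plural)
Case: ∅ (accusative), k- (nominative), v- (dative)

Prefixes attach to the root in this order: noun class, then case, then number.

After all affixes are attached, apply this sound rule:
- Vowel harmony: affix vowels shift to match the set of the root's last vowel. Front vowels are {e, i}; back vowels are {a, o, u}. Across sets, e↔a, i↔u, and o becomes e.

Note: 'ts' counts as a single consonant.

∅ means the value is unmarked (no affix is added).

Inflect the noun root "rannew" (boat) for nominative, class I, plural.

vikverannew

Attach noun class class I vo- → vorannew.
Attach case nominative k- → kvorannew.
Attach number plural vu- → vukvorannew.
Apply vowel harmony: vukvorannew → vikverannew.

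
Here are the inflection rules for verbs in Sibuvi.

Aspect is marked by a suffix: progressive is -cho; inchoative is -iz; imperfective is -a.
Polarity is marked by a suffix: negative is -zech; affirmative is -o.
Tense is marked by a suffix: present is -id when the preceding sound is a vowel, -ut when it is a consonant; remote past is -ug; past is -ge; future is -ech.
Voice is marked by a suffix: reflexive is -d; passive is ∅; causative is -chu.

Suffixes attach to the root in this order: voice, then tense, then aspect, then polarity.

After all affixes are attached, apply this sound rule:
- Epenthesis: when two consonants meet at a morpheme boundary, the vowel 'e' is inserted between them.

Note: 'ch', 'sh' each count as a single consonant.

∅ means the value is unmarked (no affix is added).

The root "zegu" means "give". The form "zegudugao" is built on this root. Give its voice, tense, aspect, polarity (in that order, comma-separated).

reflexive, remote past, imperfective, affirmative

Segment: zegu-d-ug-a-o.
voice: -d → reflexive.
tense: -ug → remote past.
aspect: -a → imperfective.
polarity: -o → affirmative.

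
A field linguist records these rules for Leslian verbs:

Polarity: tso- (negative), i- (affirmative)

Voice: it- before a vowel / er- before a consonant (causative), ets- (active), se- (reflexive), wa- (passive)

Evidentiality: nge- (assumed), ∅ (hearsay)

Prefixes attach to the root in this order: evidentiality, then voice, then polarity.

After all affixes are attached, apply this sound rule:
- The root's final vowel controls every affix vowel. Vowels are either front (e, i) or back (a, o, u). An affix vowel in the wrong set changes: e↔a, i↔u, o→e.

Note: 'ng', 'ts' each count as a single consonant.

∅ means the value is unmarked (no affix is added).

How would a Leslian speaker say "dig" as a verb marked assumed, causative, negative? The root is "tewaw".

Attach evidentiality assumed nge- → ngetewaw.
Attach voice causative er- (before consonant 'ng') → erngetewaw.
Attach polarity negative tso- → tsoerngetewaw.
Apply vowel harmony: tsoerngetewaw → tsoarngatewaw.

tsoarngatewaw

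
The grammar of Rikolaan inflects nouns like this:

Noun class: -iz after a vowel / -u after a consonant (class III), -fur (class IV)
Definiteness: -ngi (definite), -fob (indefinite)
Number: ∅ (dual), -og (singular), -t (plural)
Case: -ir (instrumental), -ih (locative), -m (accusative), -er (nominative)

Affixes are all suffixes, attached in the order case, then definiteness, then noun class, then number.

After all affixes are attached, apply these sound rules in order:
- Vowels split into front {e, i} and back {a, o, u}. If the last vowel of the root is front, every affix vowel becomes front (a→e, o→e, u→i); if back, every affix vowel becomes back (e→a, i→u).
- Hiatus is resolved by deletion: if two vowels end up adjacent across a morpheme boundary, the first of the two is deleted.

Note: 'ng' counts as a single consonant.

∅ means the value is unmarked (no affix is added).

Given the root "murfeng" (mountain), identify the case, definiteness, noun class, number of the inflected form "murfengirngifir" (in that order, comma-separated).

instrumental, definite, class IV, dual

Segment: murfeng-ir-ngi-fur.
case: -ir → instrumental.
definiteness: -ngi → definite.
noun class: -fur → class IV.
number: ∅ → dual.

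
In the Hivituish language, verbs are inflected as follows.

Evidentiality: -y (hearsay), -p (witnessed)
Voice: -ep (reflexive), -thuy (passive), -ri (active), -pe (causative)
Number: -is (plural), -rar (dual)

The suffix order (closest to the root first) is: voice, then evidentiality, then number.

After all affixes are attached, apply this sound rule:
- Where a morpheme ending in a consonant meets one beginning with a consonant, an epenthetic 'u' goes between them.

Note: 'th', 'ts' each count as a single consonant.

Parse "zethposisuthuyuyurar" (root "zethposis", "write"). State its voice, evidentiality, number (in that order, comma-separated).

Segment: zethposis-thuy-y-rar.
voice: -thuy → passive.
evidentiality: -y → hearsay.
number: -rar → dual.

passive, hearsay, dual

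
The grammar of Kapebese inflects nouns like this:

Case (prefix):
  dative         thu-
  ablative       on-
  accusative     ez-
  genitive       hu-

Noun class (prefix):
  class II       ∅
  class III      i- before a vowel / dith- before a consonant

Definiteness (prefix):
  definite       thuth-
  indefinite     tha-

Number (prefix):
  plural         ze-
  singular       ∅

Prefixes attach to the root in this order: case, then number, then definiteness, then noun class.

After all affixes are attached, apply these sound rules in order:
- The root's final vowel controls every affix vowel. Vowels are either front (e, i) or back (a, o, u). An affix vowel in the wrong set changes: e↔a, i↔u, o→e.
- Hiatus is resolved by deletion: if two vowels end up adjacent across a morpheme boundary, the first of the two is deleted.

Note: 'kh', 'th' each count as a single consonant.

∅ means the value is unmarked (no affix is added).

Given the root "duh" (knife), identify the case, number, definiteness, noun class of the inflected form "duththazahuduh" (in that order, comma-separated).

Segment: dith-tha-ze-hu-duh.
case: hu- → genitive.
number: ze- → plural.
definiteness: tha- → indefinite.
noun class: i/dith- → class III.

genitive, plural, indefinite, class III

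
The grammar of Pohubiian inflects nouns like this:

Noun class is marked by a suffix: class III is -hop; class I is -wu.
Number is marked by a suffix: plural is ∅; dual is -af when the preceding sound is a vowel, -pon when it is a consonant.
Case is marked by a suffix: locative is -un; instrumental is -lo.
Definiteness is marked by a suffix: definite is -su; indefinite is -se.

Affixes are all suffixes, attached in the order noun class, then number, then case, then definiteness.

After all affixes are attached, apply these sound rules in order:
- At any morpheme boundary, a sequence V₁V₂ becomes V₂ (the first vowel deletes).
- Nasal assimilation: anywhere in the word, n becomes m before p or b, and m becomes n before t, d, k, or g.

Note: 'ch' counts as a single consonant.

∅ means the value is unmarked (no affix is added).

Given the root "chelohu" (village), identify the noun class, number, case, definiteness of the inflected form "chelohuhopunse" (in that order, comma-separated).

class III, plural, locative, indefinite

Segment: chelohu-hop-un-se.
noun class: -hop → class III.
number: ∅ → plural.
case: -un → locative.
definiteness: -se → indefinite.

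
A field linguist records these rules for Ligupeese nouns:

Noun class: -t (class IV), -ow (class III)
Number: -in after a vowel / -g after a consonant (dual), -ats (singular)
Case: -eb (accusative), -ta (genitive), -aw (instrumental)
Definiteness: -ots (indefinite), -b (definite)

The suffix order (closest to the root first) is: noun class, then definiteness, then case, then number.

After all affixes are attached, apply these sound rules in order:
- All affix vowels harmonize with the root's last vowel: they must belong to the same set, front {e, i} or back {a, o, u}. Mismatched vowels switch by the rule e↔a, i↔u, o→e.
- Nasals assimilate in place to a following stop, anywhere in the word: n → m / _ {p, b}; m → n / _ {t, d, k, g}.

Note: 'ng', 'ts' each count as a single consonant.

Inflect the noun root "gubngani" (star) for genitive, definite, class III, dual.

Attach noun class class III -ow → gubnganiow.
Attach definiteness definite -b → gubnganiowb.
Attach case genitive -ta → gubnganiowbta.
Attach number dual -in (after vowel 'a') → gubnganiowbtain.
Apply vowel harmony: gubnganiowbtain → gubnganiewbtein.
Nasal assimilation: no change.

gubnganiewbtein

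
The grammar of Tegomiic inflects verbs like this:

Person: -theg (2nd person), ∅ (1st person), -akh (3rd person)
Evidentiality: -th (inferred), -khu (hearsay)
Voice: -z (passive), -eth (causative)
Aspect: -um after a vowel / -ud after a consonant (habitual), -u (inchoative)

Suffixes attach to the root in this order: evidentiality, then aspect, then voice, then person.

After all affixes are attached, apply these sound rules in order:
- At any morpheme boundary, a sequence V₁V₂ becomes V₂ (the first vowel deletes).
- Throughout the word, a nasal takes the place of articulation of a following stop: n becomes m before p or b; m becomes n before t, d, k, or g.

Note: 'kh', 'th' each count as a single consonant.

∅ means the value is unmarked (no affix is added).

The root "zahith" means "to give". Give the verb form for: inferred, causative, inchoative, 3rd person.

Attach evidentiality inferred -th → zahithth.
Attach aspect inchoative -u → zahiththu.
Attach voice causative -eth → zahiththueth.
Attach person 3rd person -akh → zahiththuethakh.
Apply vowel deletion: zahiththuethakh → zahiththethakh.
Nasal assimilation: no change.

zahiththethakh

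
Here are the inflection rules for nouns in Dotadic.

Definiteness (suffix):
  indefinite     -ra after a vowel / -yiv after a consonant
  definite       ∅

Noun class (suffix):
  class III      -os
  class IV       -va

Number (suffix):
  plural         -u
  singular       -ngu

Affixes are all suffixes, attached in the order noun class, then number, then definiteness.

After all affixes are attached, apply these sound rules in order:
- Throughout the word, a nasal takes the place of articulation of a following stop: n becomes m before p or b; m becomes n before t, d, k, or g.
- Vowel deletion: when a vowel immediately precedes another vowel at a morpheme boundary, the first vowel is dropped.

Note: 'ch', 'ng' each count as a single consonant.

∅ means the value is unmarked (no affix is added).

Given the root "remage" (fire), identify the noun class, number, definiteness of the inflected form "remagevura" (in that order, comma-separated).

Segment: remage-va-u-ra.
noun class: -va → class IV.
number: -u → plural.
definiteness: -ra/yiv → indefinite.

class IV, plural, indefinite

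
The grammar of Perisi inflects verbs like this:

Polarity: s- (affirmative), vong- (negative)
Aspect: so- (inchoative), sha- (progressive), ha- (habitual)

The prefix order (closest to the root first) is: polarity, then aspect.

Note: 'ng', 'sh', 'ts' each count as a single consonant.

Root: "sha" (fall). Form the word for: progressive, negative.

shavongsha

Attach polarity negative vong- → vongsha.
Attach aspect progressive sha- → shavongsha.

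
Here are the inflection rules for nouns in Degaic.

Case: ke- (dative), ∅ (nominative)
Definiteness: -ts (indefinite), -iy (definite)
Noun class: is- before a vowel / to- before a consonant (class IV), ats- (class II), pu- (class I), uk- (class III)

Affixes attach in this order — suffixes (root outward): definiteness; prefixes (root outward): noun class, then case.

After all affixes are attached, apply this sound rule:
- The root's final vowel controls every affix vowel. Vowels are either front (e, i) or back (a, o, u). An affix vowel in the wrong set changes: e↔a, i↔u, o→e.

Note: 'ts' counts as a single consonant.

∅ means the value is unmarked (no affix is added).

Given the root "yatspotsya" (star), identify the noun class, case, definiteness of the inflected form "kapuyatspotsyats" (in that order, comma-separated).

Segment: ke-pu-yatspotsya-ts.
noun class: pu- → class I.
case: ke- → dative.
definiteness: -ts → indefinite.

class I, dative, indefinite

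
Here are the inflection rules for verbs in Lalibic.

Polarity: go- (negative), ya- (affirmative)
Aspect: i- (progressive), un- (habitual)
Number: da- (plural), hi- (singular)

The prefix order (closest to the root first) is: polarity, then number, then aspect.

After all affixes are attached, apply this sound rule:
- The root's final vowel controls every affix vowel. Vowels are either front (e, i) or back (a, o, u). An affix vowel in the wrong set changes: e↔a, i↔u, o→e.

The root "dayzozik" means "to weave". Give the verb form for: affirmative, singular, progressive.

Attach polarity affirmative ya- → yadayzozik.
Attach number singular hi- → hiyadayzozik.
Attach aspect progressive i- → ihiyadayzozik.
Apply vowel harmony: ihiyadayzozik → ihiyedayzozik.

ihiyedayzozik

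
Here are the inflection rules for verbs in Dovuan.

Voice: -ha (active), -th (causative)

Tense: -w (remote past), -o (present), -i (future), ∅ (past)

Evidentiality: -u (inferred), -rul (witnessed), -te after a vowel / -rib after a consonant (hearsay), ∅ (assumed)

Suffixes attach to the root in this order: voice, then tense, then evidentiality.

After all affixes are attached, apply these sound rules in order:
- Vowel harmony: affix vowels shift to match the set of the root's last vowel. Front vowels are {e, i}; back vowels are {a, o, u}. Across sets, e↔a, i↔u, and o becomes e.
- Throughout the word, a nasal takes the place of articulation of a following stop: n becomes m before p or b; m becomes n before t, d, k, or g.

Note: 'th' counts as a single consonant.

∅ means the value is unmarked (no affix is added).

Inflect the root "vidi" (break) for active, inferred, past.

Attach voice active -ha → vidiha.
tense = past: zero marking, form stays vidiha.
Attach evidentiality inferred -u → vidihau.
Apply vowel harmony: vidihau → vidihei.
Nasal assimilation: no change.

vidihei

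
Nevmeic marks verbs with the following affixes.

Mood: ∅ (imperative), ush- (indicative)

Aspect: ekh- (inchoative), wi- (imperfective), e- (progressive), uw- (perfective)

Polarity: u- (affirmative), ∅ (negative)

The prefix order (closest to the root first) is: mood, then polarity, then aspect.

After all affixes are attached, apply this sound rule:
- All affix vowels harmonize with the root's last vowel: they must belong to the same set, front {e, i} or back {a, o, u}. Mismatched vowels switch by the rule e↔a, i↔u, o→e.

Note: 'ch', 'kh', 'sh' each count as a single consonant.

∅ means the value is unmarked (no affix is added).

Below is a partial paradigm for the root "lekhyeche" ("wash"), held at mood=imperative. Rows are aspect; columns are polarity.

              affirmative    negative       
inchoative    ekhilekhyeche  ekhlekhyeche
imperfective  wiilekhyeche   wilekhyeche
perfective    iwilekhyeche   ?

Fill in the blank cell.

mood = imperative: zero marking, form stays lekhyeche.
polarity = negative: zero marking, form stays lekhyeche.
Attach aspect perfective uw- → uwlekhyeche.
Apply vowel harmony: uwlekhyeche → iwlekhyeche.

iwlekhyeche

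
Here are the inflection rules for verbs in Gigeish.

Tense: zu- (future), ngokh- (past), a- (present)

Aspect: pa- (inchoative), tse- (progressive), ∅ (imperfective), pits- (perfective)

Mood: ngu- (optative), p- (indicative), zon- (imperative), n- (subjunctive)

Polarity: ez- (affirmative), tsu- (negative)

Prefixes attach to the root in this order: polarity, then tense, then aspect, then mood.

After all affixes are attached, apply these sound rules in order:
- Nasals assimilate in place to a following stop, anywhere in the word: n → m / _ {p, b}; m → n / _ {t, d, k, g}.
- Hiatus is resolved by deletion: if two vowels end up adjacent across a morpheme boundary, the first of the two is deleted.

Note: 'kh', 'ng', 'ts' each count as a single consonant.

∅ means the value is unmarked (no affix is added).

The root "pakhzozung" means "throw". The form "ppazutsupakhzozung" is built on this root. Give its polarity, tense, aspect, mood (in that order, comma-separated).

negative, future, inchoative, indicative

Segment: p-pa-zu-tsu-pakhzozung.
polarity: tsu- → negative.
tense: zu- → future.
aspect: pa- → inchoative.
mood: p- → indicative.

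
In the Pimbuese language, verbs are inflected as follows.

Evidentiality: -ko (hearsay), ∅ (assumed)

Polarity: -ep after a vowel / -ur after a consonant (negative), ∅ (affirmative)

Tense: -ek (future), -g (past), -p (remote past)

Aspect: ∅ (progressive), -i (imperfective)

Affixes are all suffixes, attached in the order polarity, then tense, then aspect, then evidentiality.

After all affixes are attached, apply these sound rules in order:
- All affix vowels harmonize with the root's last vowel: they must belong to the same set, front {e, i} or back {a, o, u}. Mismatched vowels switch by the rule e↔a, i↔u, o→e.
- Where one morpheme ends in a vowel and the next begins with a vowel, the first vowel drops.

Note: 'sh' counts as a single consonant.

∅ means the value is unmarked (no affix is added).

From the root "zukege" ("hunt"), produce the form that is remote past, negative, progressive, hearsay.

Attach polarity negative -ep (after vowel 'e') → zukegeep.
Attach tense remote past -p → zukegeepp.
aspect = progressive: zero marking, form stays zukegeepp.
Attach evidentiality hearsay -ko → zukegeeppko.
Apply vowel harmony: zukegeeppko → zukegeeppke.
Apply vowel deletion: zukegeeppke → zukegeppke.

zukegeppke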